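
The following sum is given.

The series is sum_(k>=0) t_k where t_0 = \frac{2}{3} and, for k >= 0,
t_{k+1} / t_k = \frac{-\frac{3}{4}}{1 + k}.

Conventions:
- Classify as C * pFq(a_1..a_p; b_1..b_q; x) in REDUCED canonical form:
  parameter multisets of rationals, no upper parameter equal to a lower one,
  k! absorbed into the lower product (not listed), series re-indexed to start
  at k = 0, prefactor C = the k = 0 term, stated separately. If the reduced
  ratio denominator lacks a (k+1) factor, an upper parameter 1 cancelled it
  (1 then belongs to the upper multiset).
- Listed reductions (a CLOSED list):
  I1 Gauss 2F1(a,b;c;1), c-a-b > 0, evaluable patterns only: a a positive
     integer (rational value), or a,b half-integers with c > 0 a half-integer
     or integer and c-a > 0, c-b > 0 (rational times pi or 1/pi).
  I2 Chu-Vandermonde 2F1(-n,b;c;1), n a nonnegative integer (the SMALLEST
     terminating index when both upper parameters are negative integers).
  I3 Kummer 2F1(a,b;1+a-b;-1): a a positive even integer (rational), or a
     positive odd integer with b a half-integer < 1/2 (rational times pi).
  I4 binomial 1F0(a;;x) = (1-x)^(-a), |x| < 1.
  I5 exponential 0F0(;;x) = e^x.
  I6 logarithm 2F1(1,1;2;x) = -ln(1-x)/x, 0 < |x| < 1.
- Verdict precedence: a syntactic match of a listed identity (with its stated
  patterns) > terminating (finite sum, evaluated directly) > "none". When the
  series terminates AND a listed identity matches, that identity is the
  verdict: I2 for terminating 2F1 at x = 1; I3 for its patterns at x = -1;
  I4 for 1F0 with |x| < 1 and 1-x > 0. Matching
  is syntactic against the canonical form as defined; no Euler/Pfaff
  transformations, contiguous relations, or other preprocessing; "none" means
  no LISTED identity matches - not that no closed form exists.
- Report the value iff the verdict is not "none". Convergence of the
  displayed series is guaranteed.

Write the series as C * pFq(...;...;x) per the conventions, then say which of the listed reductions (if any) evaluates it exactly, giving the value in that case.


Classification (C = \frac{2}{3}): 0F0 with upper {-}, lower {-}, argument x = -\frac{3}{4}. Verdict: the I5 exponential reduction matches (the 0F0 exponential series at x = -\frac{3}{4}). Hence: \frac{2}{3} \cdot e^{-\frac{3}{4}}.

Structural cue: with t_0 = \frac{2}{3}, roots of the ratio polynomials (C = 2/3, x = -3/4) are the negated parameters.
Adjacent-term ratio: r(k) = -\frac{3}{4} * 1 / [(k+1)] - rational in k, leading ratio -\frac{3}{4}; with t_0 = \frac{2}{3}, classification follows.


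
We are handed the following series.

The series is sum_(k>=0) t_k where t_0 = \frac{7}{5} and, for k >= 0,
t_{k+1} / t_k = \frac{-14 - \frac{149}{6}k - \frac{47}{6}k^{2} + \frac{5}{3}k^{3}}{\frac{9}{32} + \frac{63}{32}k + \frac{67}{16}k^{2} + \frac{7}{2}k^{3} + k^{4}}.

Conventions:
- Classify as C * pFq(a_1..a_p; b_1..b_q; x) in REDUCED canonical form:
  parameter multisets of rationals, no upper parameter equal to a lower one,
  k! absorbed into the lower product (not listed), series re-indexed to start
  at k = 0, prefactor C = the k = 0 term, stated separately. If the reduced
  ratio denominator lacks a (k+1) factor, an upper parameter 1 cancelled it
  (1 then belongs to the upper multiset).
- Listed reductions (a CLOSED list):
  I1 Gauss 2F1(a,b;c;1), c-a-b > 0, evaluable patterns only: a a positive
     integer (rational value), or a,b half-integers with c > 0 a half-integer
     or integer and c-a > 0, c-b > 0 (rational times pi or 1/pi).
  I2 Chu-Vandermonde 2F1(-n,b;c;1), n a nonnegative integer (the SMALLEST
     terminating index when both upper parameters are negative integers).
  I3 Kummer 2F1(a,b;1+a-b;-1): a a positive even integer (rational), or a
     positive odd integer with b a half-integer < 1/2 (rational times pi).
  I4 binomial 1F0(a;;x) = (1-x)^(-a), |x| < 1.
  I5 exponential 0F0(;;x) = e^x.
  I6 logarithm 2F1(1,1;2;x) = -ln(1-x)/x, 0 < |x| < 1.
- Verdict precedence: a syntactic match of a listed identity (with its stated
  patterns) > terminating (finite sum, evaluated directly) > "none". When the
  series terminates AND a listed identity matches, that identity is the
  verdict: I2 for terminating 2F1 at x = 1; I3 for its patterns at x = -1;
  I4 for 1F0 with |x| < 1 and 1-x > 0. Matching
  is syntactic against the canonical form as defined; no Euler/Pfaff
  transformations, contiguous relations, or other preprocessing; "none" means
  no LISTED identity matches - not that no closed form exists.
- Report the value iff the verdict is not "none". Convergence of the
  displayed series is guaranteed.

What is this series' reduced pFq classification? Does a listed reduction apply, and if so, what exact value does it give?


Prefactor \frac{7}{5}, argument \frac{5}{3}: 2F2 with upper {-7, \frac{4}{5}} over lower {\frac{1}{4}, \frac{3}{4}}. Verdict: terminating at k = 7: the factor (-7)_k kills every later term; summing the 8 survivors is exact. Value: \frac{496715366188351}{92857689478125}.

Structural cue: t_0 being \frac{7}{5}, cancel k + 3/2 from the displayed ratio first; then C = 7/5.
Term ratio: r(k) = \frac{5}{3} * (k-7) (k+\frac{4}{5}) / [(k+\frac{1}{4}) (k+\frac{3}{4}) (k+1)] - rational; roots negated = parameters, x = \frac{5}{3}, C = \frac{7}{5}.


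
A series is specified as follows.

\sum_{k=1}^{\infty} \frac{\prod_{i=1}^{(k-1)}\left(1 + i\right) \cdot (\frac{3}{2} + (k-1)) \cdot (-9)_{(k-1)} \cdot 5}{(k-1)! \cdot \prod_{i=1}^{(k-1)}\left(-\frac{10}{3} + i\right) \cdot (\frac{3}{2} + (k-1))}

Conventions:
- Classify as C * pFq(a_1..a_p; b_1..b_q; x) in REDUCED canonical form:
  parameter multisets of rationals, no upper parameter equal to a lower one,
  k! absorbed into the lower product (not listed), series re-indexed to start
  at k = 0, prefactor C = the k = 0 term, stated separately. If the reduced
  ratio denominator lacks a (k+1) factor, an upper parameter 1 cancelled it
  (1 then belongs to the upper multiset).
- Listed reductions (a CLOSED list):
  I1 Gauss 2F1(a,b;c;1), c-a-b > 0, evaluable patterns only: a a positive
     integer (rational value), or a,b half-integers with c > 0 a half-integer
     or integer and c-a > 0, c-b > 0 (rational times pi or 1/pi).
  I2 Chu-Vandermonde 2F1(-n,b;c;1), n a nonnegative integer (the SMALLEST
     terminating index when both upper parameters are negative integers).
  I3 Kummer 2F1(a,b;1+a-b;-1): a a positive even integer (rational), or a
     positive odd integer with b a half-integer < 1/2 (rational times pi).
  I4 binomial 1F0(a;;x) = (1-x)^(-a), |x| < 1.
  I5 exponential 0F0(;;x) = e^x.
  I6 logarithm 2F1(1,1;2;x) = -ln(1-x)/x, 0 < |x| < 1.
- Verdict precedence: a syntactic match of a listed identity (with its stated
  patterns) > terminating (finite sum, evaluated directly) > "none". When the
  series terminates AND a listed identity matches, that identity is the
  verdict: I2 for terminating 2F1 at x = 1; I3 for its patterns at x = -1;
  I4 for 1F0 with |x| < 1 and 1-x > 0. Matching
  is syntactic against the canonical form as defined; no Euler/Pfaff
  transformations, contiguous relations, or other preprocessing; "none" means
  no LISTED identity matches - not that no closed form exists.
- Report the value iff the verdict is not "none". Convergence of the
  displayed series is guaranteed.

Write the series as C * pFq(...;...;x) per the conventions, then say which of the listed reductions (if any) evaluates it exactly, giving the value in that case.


Prefactor 5, argument 1: 2F1 with upper {-9, 2} over lower {-\frac{7}{3}}. Verdict: Chu-Vandermonde (I2) fires (terminating 2F1 at x = 1 with n = 9, b = 2, c = -\frac{7}{3}). Value: \frac{325}{119}.

Structural cue: from the first term 5: the lower running product (prefactor 5) is a rising factorial.
Step ratio: r(k) = 1 * (k-9) (k+2) / [(k-\frac{7}{3}) (k+1)] ; factor over Q: parameters, x = 1, and C = 5.


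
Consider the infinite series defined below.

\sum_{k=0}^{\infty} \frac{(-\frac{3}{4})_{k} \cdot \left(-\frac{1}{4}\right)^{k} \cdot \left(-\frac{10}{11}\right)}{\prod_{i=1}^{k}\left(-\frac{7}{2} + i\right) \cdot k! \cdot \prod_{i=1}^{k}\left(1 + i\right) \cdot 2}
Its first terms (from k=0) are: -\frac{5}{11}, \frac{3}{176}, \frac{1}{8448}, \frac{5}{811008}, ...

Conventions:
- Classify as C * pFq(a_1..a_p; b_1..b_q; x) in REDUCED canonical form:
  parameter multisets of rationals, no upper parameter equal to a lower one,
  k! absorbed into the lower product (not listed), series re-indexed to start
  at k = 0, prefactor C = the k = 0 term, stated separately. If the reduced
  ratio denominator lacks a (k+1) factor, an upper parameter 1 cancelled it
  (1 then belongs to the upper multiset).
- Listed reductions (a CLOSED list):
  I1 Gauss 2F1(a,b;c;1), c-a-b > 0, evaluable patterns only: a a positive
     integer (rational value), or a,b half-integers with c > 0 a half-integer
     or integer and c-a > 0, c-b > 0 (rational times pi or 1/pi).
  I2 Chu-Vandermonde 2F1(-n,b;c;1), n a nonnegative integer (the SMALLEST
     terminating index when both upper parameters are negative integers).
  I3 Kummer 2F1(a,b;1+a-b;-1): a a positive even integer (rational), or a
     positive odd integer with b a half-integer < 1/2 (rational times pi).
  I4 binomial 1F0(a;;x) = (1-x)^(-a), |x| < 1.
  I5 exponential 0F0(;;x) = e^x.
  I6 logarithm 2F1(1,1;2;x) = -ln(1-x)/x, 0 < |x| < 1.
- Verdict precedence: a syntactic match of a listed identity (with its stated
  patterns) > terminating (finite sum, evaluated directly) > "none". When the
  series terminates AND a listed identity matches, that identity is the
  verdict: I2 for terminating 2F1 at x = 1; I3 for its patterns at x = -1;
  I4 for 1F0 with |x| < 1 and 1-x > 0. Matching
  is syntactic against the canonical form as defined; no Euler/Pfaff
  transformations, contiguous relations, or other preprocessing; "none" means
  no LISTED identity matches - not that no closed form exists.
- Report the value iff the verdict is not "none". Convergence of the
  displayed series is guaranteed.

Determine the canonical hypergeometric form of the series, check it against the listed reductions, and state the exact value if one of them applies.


x = -\frac{1}{4} here; the reduced form reads 1F2, upper {-\frac{3}{4}}, lower {-\frac{5}{2}, 2}, C = -\frac{5}{11}. Verdict: none. Every listed pattern misses the 1F2 form at -\frac{1}{4}, upper {-\frac{3}{4}}.

First insight: t_0 = -\frac{5}{11} here, and the lower running product (C = -5/11, x = -1/4) is a rising factorial.
Step ratio: r(k) = -\frac{1}{4} * (k-\frac{3}{4}) / [(k-\frac{5}{2}) (k+2) (k+1)] - poly over poly, x = -\frac{1}{4} from leading terms; C = -\frac{5}{11} at k = 0.


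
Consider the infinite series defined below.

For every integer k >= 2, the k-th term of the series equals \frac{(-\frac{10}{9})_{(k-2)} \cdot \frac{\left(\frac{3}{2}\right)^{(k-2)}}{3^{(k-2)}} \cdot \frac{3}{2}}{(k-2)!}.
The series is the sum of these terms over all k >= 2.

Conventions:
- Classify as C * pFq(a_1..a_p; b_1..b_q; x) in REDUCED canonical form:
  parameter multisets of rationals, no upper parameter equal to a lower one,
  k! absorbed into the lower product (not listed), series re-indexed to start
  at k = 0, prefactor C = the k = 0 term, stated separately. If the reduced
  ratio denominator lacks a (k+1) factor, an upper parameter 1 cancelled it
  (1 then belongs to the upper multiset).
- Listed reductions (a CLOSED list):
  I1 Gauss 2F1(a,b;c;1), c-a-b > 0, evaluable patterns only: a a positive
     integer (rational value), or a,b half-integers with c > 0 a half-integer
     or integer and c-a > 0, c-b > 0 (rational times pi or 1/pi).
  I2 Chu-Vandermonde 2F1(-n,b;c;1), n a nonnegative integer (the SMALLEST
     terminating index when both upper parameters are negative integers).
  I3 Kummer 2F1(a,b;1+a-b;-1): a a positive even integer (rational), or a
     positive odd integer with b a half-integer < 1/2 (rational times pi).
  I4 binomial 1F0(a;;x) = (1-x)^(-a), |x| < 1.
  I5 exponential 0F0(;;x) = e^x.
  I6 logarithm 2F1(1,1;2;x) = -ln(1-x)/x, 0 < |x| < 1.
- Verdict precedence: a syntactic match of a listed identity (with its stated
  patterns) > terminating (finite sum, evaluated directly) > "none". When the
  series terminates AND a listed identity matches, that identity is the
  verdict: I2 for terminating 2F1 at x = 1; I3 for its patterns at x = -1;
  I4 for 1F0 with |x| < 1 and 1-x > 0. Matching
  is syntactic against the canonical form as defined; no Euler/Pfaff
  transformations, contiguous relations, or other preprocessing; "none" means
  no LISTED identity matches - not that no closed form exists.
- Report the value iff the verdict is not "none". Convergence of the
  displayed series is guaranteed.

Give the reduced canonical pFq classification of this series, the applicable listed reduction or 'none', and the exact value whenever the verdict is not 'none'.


Key observation: x = \frac{1}{2} and the two k-th powers (prefactor 3/2) combine into one argument.
Consecutive-term ratio: r(k) = \frac{1}{2} * (k-\frac{10}{9}) / [(k+1)] - rational in k. x = \frac{1}{2}; t_0 = \frac{3}{2}; negate the roots.

Reduced: x = \frac{1}{2}, 1F0, upper = {-\frac{10}{9}}, lower = {-}, C = \frac{3}{2}. Verdict: the I4 binomial reduction matches (the 1F0 binomial series: exponent 10/9, x = \frac{1}{2}). Exact value: \frac{3}{2} \cdot \left(\frac{1}{2}\right)^{\frac{10}{9}}.


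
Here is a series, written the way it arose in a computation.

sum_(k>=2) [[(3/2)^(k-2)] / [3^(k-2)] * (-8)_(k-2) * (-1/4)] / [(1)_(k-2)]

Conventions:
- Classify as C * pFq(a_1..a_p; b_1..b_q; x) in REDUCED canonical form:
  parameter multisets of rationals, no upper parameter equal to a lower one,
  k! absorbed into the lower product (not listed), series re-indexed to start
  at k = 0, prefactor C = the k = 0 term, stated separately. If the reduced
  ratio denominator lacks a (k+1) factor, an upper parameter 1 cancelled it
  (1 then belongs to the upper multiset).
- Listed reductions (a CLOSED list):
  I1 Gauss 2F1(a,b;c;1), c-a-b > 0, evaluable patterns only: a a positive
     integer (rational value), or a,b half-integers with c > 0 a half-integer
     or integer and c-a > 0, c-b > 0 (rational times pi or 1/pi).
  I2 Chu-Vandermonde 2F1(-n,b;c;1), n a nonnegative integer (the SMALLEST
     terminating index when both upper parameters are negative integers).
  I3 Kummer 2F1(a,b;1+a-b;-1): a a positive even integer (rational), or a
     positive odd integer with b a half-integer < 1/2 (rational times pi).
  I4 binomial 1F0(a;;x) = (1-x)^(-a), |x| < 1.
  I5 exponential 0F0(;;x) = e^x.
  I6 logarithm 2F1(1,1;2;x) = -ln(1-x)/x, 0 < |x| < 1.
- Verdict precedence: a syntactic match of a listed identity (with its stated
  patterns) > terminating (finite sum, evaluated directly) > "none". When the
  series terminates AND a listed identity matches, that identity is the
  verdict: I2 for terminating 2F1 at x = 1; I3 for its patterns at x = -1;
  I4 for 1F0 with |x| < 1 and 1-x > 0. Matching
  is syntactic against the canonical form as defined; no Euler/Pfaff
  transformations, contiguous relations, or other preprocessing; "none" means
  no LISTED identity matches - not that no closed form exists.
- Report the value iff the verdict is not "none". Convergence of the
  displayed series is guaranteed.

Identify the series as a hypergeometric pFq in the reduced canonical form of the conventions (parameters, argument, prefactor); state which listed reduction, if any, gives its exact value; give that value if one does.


This is -1/4 * 1F0(-8; -; 1/2) in reduced canonical form. Verdict: the I4 binomial reduction fires (the 1F0 binomial series: exponent 8, x = 1/2). Hence: -1/1024.

Structural cue: t_0 being -1/4, the two k-th powers (C = -1/4, x = 1/2) combine into one argument.
Adjacent-term ratio: r(k) = (1/2) * (k-8) / [(k+1)] ; factor over Q: parameters, x = (1/2), and C = -1/4.


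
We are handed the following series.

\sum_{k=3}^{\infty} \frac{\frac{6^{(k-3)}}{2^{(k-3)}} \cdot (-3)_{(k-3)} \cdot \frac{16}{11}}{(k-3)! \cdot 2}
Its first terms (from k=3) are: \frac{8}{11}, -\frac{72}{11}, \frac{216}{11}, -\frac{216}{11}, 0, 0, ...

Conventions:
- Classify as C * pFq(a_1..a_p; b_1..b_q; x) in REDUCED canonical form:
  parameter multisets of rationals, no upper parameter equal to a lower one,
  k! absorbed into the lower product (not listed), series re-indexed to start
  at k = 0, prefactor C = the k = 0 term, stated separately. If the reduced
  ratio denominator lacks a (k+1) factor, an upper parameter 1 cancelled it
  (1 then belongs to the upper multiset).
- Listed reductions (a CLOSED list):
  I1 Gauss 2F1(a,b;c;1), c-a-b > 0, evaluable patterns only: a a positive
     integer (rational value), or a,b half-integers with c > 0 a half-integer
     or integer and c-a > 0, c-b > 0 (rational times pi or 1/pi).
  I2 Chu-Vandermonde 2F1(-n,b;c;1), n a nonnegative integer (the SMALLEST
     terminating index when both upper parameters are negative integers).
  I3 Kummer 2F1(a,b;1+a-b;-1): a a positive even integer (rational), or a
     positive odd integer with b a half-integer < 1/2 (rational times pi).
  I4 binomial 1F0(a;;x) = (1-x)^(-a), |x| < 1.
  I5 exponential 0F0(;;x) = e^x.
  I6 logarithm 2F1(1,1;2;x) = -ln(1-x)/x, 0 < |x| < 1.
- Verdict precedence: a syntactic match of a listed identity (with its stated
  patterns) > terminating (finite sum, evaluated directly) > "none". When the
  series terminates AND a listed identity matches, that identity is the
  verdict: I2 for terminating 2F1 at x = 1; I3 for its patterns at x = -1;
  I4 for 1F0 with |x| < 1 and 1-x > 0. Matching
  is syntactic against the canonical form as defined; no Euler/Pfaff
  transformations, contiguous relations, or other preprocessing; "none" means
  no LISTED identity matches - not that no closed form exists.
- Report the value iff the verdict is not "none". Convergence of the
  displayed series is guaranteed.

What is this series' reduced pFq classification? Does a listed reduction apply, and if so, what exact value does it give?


Classification (C = \frac{8}{11}): 1F0 with upper {-3}, lower {-}, argument x = 3. Verdict: terminating (-3 upstairs). 4 nonzero terms in all; added directly. Sum: -\frac{64}{11}.

Key observation: x = 3 and the two k-th powers (C = 8/11) combine into one argument.
Ratio: r(k) = 3 * (k-3) / [(k+1)] - rational in k, leading ratio 3; with t_0 = \frac{8}{11}, classification follows.


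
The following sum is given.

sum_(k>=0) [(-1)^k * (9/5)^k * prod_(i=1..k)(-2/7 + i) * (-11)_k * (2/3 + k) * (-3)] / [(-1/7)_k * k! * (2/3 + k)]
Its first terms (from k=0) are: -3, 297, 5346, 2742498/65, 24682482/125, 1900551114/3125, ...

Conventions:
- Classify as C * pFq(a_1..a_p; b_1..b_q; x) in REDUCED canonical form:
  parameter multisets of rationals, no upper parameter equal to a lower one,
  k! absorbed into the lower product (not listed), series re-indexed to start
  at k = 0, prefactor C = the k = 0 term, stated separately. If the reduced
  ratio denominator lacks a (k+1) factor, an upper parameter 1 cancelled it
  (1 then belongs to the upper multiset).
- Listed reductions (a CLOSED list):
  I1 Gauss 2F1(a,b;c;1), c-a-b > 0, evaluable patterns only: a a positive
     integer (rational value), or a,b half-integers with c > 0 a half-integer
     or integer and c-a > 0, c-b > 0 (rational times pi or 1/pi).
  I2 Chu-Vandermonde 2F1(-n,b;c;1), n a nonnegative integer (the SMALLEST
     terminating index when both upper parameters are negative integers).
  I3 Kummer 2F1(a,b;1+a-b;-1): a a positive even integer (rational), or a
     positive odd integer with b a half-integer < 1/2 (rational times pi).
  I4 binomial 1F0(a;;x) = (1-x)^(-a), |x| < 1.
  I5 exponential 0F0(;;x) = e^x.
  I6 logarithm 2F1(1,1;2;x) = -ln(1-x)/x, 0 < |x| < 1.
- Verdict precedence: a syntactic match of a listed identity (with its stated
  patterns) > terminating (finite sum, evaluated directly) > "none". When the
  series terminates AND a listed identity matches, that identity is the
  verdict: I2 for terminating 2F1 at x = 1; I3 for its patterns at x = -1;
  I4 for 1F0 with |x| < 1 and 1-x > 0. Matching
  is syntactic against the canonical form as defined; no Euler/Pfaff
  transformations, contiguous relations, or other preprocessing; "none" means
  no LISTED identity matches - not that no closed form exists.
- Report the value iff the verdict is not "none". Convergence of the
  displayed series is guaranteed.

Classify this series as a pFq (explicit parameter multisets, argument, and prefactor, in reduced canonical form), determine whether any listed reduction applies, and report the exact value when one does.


First insight: t_0 = -3 here, and the running product (C = -3) telescopes to a rising factorial.
Step ratio: r(k) = (-9/5) * (k-11) (k+5/7) / [(k-1/7) (k+1)] - poly over poly, x = (-9/5) from leading terms; C = -3 at k = 0.

This is -3 * 2F1(-11, 5/7; -1/7; -9/5) in reduced canonical form. Verdict: terminating - the sum ends at index 11 because -11 is a negative integer; exact evaluation follows. Value: 494331754497939127227/63090751953125.


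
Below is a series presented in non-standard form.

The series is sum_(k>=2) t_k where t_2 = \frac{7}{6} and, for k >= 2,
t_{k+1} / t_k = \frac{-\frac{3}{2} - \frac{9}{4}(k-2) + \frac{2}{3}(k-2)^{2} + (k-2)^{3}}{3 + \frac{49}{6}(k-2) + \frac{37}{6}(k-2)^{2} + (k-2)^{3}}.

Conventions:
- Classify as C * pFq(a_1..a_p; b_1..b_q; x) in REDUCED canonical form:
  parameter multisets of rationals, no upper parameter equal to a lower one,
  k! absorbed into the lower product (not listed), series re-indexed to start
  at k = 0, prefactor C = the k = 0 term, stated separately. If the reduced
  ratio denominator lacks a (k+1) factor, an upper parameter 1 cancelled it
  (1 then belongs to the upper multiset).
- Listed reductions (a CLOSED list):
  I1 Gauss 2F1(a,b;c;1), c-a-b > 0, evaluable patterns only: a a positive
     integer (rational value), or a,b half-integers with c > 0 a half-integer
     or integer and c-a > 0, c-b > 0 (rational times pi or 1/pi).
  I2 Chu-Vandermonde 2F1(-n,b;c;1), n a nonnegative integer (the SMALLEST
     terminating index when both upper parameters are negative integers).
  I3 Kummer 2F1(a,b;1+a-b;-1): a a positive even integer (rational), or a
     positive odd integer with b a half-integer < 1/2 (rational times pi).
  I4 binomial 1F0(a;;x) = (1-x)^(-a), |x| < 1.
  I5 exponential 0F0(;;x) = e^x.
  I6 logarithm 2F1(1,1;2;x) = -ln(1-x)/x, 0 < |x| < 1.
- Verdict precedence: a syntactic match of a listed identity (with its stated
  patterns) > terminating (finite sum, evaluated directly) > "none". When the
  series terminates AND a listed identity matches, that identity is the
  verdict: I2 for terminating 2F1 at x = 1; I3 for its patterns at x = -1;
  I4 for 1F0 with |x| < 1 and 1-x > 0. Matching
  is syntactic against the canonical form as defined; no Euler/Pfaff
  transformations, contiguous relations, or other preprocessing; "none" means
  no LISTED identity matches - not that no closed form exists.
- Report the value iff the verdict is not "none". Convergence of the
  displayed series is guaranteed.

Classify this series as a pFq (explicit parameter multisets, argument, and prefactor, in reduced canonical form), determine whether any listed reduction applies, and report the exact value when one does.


x = 1 here; the reduced form reads 2F1, upper {-\frac{3}{2}, \frac{3}{2}}, lower {\frac{9}{2}}, C = \frac{7}{6}. Verdict: Gauss's theorem I1 (half-integer case) applies (x = 1; upper {-\frac{3}{2}, \frac{3}{2}} half-integers, c = \frac{9}{2} in the evaluable pattern). Sum: \frac{1715}{8192} \cdot \pi.

Key observation: x = 1 and cancel k + 2/3 from the displayed ratio first; then C = 7/6.
Consecutive-term ratio: r(k) = 1 * (k-\frac{3}{2}) (k+\frac{3}{2}) / [(k+\frac{9}{2}) (k+1)] - poly over poly, x = 1 from leading terms; C = \frac{7}{6} at k = 0.


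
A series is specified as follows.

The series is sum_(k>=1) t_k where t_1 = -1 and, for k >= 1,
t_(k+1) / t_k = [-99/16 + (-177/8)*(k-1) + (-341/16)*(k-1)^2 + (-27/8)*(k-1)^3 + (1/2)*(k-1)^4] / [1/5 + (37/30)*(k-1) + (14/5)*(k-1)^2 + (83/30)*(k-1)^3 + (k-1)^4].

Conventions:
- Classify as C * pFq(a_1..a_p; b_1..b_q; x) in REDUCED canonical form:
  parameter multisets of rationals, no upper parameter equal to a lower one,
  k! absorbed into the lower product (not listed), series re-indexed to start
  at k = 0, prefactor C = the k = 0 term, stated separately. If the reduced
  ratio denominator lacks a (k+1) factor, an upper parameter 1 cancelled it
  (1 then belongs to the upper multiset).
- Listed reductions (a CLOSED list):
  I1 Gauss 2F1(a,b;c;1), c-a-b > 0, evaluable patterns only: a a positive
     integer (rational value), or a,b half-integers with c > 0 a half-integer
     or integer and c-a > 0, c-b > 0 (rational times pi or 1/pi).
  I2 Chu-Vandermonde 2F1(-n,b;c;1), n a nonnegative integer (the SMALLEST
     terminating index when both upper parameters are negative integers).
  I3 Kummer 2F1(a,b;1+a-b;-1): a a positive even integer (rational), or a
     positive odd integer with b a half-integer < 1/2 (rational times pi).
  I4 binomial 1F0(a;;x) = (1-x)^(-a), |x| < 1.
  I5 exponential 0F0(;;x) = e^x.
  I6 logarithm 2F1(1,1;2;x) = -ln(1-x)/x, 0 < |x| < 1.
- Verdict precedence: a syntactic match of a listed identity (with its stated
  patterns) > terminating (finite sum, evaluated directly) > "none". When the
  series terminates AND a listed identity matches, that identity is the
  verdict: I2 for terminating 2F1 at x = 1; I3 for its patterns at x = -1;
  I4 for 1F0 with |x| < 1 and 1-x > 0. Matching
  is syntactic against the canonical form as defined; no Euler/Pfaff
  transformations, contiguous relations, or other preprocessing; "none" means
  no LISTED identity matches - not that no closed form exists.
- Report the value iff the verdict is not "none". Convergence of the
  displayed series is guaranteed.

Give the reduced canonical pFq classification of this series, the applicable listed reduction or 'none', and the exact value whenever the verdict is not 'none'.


This is -1 * 3F2(-11, 3/4, 3; 3/5, 2/3; 1/2) in reduced canonical form. Verdict: terminating (-11 upstairs). 12 nonzero terms in all; added directly. Exact value: 8306078665250713289621/1229265171313918669225984.

Key observation: from the first term -1: the ratio is unreduced: k + 1/2 divides both sides (C = -1, x = 1/2).
Term ratio: r(k) = (1/2) * (k-11) (k+3/4) (k+3) / [(k+3/5) (k+2/3) (k+1)] - rational in k. x = (1/2); t_0 = -1; negate the roots.


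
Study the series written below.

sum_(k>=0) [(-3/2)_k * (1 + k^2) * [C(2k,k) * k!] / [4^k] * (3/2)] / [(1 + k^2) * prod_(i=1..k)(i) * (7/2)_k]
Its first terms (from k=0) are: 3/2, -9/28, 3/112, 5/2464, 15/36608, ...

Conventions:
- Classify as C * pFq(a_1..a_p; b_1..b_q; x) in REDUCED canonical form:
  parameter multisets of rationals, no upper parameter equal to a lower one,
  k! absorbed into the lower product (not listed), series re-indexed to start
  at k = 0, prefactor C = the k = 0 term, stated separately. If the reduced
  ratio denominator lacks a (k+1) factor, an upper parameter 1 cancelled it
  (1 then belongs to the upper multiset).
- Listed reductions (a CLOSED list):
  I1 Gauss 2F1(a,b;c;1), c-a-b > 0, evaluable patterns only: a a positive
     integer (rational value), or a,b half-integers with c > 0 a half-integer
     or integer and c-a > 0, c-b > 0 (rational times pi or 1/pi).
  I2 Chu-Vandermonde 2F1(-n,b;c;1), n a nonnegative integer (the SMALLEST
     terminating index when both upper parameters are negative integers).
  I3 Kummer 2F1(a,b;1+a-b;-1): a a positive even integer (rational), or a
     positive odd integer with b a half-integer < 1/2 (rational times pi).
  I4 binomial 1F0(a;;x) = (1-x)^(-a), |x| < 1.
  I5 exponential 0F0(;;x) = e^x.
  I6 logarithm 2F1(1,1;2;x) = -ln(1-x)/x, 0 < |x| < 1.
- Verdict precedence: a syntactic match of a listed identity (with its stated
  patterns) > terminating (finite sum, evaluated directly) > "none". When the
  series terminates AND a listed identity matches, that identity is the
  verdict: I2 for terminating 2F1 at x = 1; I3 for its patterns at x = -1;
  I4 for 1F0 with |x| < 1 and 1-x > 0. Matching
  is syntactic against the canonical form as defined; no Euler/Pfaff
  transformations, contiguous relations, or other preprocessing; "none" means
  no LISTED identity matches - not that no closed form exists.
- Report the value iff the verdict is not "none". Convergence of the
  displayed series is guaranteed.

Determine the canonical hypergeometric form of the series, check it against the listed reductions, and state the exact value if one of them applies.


x = 1 here; the reduced form reads 2F1, upper {-3/2, 1/2}, lower {7/2}, C = 3/2. Verdict (x = 1): Gauss (I1, half-integer pattern) applies (x = 1; upper {-3/2, 1/2} half-integers, c = 7/2 in the evaluable pattern). Its exact value is (1575/4096) * pi.

The tell: with t_0 = 3/2, the product of the first k integers (C = 3/2) is k!.
Ratio: r(k) = 1 * (k-3/2) (k+1/2) / [(k+7/2) (k+1)] - rational in k, leading ratio 1; with t_0 = 3/2, classification follows.


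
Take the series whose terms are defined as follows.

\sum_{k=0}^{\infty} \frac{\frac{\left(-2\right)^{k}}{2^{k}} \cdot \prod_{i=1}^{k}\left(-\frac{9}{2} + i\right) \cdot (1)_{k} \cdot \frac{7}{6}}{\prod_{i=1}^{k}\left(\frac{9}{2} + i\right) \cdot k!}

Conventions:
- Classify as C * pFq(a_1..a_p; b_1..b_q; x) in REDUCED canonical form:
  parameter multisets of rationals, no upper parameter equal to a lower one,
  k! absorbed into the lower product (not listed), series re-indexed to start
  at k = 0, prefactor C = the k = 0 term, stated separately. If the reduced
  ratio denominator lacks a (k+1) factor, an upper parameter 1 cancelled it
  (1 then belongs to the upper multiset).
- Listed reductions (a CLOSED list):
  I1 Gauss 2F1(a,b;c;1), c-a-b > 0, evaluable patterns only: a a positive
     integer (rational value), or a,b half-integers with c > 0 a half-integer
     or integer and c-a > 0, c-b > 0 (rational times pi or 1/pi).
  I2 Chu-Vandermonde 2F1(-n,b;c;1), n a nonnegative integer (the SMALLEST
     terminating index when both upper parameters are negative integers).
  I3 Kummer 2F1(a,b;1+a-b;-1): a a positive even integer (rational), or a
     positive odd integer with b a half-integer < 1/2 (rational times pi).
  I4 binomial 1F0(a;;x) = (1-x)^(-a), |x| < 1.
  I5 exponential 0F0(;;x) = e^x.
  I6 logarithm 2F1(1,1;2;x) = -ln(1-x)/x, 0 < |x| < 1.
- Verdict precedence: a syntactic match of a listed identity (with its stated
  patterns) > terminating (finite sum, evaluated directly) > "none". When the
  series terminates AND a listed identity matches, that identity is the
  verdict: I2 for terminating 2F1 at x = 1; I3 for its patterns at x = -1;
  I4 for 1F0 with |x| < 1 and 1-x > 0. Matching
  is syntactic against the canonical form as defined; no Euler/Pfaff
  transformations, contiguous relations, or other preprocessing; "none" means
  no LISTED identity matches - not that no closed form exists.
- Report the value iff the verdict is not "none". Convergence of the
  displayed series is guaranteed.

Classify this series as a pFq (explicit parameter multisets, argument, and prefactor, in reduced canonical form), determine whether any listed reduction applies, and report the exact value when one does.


Canonical form: C = \frac{7}{6} times 2F1 with upper {-\frac{7}{2}, 1}, lower {\frac{11}{2}}, x = -1. Verdict: this is Kummer's theorem (I3) (x = -1; c = \frac{11}{2} equals 1+a-b for upper {-\frac{7}{2}, 1}: listed pattern). Its exact value is \frac{735}{1024} \cdot \pi.

Structural cue: with t_0 = \frac{7}{6}, the running product (prefactor 7/6) telescopes to a rising factorial.
Step ratio: r(k) = -1 * (k-\frac{7}{2}) (k+1) / [(k+\frac{11}{2}) (k+1)] ; factor over Q: parameters, x = -1, and C = \frac{7}{6}.


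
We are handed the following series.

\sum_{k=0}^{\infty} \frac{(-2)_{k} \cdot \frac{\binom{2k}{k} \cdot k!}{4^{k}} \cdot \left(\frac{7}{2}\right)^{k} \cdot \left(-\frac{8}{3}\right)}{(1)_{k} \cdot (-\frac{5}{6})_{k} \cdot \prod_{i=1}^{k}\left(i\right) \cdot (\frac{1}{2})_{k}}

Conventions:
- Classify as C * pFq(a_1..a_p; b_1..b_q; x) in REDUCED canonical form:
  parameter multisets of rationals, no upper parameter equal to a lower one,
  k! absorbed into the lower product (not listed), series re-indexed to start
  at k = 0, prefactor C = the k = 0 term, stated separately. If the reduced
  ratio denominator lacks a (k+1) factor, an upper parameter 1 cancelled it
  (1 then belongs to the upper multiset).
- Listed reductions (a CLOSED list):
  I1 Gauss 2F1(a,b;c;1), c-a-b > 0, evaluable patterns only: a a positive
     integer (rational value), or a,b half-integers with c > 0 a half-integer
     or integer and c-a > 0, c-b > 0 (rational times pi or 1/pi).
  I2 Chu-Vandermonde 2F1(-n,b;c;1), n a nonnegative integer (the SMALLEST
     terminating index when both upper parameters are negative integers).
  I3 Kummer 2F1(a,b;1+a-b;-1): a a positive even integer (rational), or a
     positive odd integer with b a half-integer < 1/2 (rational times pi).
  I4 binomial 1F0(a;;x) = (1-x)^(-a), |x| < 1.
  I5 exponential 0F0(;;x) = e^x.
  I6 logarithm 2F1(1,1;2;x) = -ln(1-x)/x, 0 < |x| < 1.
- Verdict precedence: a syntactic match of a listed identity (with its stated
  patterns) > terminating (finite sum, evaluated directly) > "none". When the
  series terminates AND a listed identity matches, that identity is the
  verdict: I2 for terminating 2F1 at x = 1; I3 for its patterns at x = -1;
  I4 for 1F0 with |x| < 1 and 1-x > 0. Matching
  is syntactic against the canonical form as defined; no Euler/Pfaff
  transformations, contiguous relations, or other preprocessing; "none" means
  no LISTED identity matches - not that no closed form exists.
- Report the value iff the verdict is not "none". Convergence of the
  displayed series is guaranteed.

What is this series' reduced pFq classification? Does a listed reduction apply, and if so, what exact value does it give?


With C = -\frac{8}{3}: the canonical form is 1F2(-2; -\frac{5}{6}, 1; \frac{7}{2}). Verdict: terminating at k = 2: the factor (-2)_k kills every later term; summing the 3 survivors is exact. Value: \frac{1388}{15}.

Structural cue: t_0 being -\frac{8}{3}, C(2k,k) (C = -8/3, x = 7/2) equals 4^k (1/2)_k / k!.
Adjacent-term ratio: r(k) = \frac{7}{2} * (k-2) / [(k-\frac{5}{6}) (k+1) (k+1)] - rational in k. x = \frac{7}{2}; t_0 = -\frac{8}{3}; negate the roots.


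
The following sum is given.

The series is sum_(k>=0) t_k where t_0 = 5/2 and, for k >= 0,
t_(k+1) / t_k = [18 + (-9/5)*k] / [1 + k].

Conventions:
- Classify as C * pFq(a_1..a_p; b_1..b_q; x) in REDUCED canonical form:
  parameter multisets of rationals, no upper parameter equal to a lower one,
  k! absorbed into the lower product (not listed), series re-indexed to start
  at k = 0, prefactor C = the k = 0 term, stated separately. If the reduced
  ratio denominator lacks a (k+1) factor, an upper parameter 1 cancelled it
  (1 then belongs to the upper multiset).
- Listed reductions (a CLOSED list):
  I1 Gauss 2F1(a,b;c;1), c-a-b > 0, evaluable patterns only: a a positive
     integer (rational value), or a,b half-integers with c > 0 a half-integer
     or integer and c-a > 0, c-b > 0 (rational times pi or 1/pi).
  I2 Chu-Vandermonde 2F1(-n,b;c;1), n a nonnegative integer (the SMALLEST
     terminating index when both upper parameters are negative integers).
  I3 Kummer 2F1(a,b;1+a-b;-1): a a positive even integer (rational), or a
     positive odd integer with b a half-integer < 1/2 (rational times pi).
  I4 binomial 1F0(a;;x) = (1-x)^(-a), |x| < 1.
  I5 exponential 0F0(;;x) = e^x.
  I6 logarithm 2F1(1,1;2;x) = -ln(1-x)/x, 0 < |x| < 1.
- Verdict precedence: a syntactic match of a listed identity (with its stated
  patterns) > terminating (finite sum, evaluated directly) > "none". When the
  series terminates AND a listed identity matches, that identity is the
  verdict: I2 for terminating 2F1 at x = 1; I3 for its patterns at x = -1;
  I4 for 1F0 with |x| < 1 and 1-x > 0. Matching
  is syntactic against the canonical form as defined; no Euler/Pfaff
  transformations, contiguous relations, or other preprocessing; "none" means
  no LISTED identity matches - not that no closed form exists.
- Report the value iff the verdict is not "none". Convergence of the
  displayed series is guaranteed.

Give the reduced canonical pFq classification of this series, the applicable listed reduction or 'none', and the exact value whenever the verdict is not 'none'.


Structural cue: x = (-9/5) and factor the ratio over Q (prefactor 5/2): negated roots = parameters.
Step ratio: r(k) = (-9/5) * (k-10) / [(k+1)] ; factor over Q: parameters, x = (-9/5), and C = 5/2.

Prefactor 5/2, argument -9/5: 1F0 with upper {-10} over lower {-}. Verdict: terminating at k = 10: the factor (-10)_k kills every later term; summing the 11 survivors is exact. Value: 144627327488/1953125.


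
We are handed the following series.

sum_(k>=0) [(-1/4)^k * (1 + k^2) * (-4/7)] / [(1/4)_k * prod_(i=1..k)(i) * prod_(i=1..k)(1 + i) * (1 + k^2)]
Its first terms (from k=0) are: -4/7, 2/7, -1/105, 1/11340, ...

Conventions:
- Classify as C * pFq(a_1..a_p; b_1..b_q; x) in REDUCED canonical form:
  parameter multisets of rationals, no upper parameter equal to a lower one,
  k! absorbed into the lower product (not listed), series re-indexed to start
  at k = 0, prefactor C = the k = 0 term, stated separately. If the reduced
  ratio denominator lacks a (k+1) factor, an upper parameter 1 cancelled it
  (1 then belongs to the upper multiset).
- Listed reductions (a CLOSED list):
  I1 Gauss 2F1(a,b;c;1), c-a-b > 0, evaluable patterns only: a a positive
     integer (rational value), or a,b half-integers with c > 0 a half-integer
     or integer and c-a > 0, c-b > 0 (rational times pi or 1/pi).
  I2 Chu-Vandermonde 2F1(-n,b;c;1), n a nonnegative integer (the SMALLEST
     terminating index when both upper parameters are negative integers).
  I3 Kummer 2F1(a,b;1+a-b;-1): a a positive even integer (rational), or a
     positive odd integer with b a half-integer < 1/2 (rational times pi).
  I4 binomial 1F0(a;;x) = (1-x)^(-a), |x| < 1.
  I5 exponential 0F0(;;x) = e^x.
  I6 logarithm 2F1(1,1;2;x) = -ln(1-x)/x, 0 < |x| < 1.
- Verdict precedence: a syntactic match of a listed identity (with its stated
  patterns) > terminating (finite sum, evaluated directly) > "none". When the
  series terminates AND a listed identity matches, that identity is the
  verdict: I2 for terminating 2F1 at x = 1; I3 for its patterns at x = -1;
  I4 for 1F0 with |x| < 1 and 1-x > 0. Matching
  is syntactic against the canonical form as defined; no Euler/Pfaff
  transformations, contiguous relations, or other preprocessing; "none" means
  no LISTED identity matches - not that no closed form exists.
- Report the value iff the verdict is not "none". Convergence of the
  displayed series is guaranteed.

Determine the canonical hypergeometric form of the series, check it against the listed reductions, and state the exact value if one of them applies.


x = -1/4 here; the reduced form reads 0F2, upper {-}, lower {1/4, 2}, C = -4/7. Verdict: none - this 0F2 at x = -1/4 matches no listed pattern, and upper {-} holds no stopper.

The tell: t_0 = -4/7 here, and the product of the first k integers (prefactor -4/7) is k!.
Ratio: r(k) = (-1/4) * 1 / [(k+1/4) (k+2) (k+1)] - poly over poly, x = (-1/4) from leading terms; C = -4/7 at k = 0.


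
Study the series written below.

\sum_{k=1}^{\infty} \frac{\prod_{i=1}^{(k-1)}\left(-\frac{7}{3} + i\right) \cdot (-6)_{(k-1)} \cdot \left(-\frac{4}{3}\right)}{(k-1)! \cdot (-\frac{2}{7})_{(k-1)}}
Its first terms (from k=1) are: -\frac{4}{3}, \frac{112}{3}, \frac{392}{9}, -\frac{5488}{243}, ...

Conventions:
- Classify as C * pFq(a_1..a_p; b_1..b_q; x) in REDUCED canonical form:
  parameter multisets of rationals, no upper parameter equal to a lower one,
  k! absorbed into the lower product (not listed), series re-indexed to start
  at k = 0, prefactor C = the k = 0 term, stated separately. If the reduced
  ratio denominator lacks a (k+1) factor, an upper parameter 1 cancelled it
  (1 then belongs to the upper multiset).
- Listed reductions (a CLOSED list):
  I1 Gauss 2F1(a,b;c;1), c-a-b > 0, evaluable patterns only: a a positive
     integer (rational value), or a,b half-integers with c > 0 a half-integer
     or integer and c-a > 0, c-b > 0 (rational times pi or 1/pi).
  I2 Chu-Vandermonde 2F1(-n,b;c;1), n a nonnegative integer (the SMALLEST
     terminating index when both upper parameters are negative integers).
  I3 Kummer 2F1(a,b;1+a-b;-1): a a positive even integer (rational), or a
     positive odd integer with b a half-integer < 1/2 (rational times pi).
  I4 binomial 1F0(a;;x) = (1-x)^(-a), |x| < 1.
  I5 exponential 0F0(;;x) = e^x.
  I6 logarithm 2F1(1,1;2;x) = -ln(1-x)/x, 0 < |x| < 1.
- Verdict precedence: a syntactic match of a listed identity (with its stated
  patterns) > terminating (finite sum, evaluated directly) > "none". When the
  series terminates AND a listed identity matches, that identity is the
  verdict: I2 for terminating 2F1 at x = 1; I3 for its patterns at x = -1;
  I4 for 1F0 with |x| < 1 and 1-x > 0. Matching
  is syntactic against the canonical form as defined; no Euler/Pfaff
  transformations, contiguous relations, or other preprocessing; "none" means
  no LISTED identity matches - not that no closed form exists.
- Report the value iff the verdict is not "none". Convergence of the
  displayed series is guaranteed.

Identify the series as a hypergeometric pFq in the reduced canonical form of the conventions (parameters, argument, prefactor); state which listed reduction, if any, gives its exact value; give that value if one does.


The series (x = 1) is 2F1: upper {-6, -\frac{4}{3}}, lower {-\frac{2}{7}}, prefactor -\frac{4}{3}. Verdict at x = 1: Vandermonde's identity (I2) matches (terminating 2F1 at x = 1 with n = 6, b = -4/3, c = -\frac{2}{7}). Value: \frac{314903104}{4861701}.

The tell: t_0 = -\frac{4}{3} here, and the running product (C = -4/3, x = 1) telescopes to a rising factorial.
Ratio: r(k) = 1 * (k-6) (k-\frac{4}{3}) / [(k-\frac{2}{7}) (k+1)] - poly over poly, x = 1 from leading terms; C = -\frac{4}{3} at k = 0.
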